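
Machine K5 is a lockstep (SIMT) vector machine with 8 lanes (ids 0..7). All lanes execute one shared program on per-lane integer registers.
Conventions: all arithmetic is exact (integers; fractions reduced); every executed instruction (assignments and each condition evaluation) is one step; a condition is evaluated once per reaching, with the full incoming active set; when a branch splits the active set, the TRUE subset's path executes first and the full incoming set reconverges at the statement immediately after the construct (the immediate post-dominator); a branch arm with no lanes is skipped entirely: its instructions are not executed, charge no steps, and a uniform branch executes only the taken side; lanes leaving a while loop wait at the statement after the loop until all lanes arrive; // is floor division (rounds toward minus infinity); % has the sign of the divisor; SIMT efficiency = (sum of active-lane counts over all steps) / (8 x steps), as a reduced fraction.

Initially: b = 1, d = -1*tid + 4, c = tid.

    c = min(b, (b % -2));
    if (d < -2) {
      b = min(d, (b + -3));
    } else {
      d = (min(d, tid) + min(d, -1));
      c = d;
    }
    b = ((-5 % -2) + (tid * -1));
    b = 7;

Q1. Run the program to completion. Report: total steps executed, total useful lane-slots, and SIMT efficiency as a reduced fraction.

Answer: 7 steps, 47 useful, 47/56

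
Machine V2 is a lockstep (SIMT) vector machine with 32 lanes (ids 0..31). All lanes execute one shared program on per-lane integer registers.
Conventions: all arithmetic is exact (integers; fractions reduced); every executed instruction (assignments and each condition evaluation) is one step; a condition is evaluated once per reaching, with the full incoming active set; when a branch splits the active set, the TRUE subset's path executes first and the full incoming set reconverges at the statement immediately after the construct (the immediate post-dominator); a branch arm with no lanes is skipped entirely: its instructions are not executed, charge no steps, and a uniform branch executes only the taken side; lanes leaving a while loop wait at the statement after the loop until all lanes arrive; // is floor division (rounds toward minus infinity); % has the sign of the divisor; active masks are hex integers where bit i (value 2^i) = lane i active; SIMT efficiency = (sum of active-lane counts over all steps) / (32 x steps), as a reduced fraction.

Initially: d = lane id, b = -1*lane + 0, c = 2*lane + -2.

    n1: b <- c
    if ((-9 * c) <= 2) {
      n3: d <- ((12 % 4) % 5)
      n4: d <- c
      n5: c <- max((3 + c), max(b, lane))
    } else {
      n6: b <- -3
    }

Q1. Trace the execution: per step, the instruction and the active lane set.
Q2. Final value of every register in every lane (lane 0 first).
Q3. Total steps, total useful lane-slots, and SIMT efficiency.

step 0: b <- c                       0xffffffff
step 1: eval ((-9 * c) <= 2)         0xffffffff
step 2: d <- ((12 % 4) % 5)          0xfffffffe
step 3: d <- c                       0xfffffffe
step 4: c <- max((3 + c), max(b, lane)) 0xfffffffe
step 5: b <- -3                      0x00000001

Answer: 6 steps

d: 0,0,2,4,6,8,10,12,14,16,18,20,22,24,26,28,30,32,34,36,38,40,42,44,46,48,50,52,54,56,58,60
b: -3,0,2,4,6,8,10,12,14,16,18,20,22,24,26,28,30,32,34,36,38,40,42,44,46,48,50,52,54,56,58,60
c: -2,3,5,7,9,11,13,15,17,19,21,23,25,27,29,31,33,35,37,39,41,43,45,47,49,51,53,55,57,59,61,63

steps = 6; useful = 158; efficiency = 158/192 = 79/96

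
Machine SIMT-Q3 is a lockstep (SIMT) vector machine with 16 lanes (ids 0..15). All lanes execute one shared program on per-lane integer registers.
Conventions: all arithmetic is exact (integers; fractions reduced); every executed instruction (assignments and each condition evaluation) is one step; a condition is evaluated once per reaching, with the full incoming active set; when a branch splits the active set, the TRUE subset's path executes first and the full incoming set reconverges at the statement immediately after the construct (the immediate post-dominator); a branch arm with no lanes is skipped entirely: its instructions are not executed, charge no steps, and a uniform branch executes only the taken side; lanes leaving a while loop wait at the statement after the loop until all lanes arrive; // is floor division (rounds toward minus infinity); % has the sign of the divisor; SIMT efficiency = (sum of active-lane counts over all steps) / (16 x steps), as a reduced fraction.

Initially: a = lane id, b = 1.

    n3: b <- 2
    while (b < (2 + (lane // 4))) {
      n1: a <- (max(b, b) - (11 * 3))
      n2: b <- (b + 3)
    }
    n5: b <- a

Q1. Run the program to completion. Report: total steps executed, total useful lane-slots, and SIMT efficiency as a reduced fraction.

Answer: 6 steps, 84 useful, 7/8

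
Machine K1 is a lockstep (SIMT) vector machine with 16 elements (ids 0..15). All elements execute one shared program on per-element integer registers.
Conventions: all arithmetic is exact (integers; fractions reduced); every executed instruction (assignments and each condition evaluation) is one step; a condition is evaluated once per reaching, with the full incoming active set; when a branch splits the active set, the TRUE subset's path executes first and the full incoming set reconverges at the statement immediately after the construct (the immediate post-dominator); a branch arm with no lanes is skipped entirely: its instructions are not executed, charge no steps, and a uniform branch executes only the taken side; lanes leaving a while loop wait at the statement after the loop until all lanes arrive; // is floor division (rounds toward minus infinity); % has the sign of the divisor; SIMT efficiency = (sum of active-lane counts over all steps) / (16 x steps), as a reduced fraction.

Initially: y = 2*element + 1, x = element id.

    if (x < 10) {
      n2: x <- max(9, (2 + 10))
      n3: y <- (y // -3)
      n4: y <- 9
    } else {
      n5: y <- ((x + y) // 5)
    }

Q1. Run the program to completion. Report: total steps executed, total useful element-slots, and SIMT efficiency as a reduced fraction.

Answer: 5 steps, 52 useful, 13/20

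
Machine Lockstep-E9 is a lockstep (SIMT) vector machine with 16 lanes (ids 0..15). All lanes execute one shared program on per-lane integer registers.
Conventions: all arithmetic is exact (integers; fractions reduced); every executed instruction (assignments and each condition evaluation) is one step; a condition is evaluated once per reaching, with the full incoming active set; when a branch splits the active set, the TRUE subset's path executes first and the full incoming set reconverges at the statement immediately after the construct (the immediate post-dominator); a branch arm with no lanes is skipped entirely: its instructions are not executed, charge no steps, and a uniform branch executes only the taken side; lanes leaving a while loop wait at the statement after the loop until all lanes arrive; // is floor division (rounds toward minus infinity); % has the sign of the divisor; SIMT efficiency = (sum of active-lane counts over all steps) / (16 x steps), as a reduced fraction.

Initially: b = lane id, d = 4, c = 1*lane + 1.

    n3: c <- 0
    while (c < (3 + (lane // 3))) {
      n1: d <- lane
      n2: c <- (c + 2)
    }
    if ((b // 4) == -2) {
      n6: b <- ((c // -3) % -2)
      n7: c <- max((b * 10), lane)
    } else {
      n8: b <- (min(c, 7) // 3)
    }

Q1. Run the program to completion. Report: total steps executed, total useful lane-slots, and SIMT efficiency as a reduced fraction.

Answer: 16 steps, 202 useful, 101/128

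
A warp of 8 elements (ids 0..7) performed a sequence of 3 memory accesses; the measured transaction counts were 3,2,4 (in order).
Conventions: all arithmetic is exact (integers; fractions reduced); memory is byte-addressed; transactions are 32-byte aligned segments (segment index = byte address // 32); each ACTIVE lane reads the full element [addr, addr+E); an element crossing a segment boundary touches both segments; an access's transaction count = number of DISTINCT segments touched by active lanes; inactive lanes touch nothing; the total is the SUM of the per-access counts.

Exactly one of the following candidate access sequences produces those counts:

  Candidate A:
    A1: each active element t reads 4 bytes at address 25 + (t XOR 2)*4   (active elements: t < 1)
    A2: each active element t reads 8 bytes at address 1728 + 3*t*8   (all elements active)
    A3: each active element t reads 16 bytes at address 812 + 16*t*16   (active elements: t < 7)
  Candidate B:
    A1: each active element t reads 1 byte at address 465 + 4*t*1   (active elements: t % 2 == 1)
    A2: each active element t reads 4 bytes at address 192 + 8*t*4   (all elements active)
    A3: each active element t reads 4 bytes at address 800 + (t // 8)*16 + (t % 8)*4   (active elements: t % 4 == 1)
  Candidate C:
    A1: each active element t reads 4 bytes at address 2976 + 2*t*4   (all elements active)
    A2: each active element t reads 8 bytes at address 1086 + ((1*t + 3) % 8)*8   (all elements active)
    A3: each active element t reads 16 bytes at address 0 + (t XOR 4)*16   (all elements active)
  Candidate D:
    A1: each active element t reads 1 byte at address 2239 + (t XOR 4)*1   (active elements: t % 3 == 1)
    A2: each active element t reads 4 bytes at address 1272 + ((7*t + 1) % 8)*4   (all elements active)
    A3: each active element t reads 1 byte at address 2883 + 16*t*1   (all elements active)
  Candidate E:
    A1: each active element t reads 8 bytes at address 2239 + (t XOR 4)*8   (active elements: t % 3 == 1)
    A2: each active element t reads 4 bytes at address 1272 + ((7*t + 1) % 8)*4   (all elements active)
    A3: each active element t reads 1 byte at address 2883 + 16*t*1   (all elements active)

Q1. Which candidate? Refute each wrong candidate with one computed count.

A: A1 gives 1 transaction, not 3
B: A1 gives 2 transactions, not 3
C: A1 gives 2 transactions, not 3
D: A1 gives 2 transactions, not 3
E: all counts match (3,2,4)

Answer: E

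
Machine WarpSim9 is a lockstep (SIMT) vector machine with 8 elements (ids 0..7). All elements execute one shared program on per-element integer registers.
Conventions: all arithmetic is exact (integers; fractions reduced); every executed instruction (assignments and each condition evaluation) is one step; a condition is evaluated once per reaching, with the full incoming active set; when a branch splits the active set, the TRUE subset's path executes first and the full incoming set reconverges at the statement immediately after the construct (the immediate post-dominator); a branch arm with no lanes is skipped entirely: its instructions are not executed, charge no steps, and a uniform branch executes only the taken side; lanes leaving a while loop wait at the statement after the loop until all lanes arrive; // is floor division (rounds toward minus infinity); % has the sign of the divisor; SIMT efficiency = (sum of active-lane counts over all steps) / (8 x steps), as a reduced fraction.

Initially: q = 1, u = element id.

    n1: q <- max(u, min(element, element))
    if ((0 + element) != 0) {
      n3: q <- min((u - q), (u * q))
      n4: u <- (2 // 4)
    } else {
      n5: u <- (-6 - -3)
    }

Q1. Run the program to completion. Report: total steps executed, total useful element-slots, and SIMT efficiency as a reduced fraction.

Answer: 5 steps, 31 useful, 31/40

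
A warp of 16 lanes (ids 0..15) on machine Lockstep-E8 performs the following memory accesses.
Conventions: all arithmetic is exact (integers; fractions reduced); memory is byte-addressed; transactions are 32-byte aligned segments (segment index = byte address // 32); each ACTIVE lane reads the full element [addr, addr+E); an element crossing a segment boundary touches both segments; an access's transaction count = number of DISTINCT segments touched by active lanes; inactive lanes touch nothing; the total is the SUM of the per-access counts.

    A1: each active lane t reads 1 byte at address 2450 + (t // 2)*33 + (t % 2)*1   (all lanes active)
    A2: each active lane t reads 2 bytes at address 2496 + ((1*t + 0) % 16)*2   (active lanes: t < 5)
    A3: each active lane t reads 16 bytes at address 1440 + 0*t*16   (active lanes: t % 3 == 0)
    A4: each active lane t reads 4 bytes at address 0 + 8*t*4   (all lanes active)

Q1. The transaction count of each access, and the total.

A1: 8 transactions
A2: 1 transaction
A3: 1 transaction
A4: 16 transactions

Answer: 8,1,1,16; total 26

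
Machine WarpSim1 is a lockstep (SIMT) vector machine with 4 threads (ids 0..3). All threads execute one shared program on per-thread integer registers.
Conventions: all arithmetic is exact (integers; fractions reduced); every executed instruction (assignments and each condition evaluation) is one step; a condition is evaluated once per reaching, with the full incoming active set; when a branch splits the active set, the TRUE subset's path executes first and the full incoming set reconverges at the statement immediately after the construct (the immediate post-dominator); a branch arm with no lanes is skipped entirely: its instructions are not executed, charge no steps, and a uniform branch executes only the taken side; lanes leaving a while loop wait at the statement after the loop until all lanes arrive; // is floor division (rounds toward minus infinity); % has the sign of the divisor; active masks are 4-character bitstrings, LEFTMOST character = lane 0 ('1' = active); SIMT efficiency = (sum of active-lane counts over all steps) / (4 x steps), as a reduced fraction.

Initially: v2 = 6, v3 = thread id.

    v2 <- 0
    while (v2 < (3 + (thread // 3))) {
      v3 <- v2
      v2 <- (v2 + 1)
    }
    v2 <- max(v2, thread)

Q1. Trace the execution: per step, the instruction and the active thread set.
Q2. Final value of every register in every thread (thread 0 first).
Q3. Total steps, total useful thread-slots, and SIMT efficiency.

step 0: v2 <- 0                      1111
step 1: eval (v2 < (3 + (thread // 3))) 1111
step 2: v3 <- v2                     1111
step 3: v2 <- (v2 + 1)               1111
step 4: eval (v2 < (3 + (thread // 3))) 1111
step 5: v3 <- v2                     1111
step 6: v2 <- (v2 + 1)               1111
step 7: eval (v2 < (3 + (thread // 3))) 1111
step 8: v3 <- v2                     1111
step 9: v2 <- (v2 + 1)               1111
step 10: eval (v2 < (3 + (thread // 3))) 1111
step 11: v3 <- v2                     0001
step 12: v2 <- (v2 + 1)               0001
step 13: eval (v2 < (3 + (thread // 3))) 0001
step 14: v2 <- max(v2, thread)        1111

Answer: 15 steps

v2: 3,3,3,4
v3: 2,2,2,3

steps = 15; useful = 51; efficiency = 51/60 = 17/20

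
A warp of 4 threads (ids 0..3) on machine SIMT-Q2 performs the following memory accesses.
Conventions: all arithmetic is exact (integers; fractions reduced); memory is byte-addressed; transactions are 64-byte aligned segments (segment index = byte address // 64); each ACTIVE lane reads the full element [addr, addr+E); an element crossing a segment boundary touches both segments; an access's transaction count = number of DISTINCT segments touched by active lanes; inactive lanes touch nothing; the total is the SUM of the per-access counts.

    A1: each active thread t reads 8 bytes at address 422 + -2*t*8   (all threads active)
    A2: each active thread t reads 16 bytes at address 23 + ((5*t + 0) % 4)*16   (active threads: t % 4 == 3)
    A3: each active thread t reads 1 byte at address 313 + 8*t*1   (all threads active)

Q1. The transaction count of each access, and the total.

A1: 2 transactions
A2: 1 transaction
A3: 2 transactions

Answer: 2,1,2; total 5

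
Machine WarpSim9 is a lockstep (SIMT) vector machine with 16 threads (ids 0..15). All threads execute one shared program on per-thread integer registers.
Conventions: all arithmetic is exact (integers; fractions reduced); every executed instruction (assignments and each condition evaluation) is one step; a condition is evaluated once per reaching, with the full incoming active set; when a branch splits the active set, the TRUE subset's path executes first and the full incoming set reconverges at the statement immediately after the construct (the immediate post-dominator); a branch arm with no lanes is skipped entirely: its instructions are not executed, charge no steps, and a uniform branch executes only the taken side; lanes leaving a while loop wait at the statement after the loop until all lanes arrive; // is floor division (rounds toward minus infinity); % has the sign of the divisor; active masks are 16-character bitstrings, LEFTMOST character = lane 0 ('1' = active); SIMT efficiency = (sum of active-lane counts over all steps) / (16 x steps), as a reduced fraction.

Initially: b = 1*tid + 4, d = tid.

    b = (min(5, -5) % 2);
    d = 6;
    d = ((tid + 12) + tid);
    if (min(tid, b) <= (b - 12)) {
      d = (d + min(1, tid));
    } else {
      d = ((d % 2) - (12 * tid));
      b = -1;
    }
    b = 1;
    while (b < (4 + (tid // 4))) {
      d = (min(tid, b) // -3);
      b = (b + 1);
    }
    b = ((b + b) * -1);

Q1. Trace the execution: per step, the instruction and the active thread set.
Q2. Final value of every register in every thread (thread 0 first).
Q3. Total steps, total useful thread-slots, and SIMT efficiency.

step 0: b <- (min(5, -5) % 2)        1111111111111111
step 1: d <- 6                       1111111111111111
step 2: d <- ((tid + 12) + tid)      1111111111111111
step 3: eval (min(tid, b) <= (b - 12)) 1111111111111111
step 4: d <- ((d % 2) - (12 * tid))  1111111111111111
step 5: b <- -1                      1111111111111111
step 6: b <- 1                       1111111111111111
step 7: eval (b < (4 + (tid // 4)))  1111111111111111
step 8: d <- (min(tid, b) // -3)     1111111111111111
step 9: b <- (b + 1)                 1111111111111111
step 10: eval (b < (4 + (tid // 4)))  1111111111111111
step 11: d <- (min(tid, b) // -3)     1111111111111111
step 12: b <- (b + 1)                 1111111111111111
step 13: eval (b < (4 + (tid // 4)))  1111111111111111
step 14: d <- (min(tid, b) // -3)     1111111111111111
step 15: b <- (b + 1)                 1111111111111111
step 16: eval (b < (4 + (tid // 4)))  1111111111111111
step 17: d <- (min(tid, b) // -3)     0000111111111111
step 18: b <- (b + 1)                 0000111111111111
step 19: eval (b < (4 + (tid // 4)))  0000111111111111
step 20: d <- (min(tid, b) // -3)     0000000011111111
step 21: b <- (b + 1)                 0000000011111111
step 22: eval (b < (4 + (tid // 4)))  0000000011111111
step 23: d <- (min(tid, b) // -3)     0000000000001111
step 24: b <- (b + 1)                 0000000000001111
step 25: eval (b < (4 + (tid // 4)))  0000000000001111
step 26: b <- ((b + b) * -1)          1111111111111111

Answer: 27 steps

b: -8,-8,-8,-8,-10,-10,-10,-10,-12,-12,-12,-12,-14,-14,-14,-14
d: 0,-1,-1,-1,-2,-2,-2,-2,-2,-2,-2,-2,-2,-2,-2,-2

steps = 27; useful = 360; efficiency = 360/432 = 5/6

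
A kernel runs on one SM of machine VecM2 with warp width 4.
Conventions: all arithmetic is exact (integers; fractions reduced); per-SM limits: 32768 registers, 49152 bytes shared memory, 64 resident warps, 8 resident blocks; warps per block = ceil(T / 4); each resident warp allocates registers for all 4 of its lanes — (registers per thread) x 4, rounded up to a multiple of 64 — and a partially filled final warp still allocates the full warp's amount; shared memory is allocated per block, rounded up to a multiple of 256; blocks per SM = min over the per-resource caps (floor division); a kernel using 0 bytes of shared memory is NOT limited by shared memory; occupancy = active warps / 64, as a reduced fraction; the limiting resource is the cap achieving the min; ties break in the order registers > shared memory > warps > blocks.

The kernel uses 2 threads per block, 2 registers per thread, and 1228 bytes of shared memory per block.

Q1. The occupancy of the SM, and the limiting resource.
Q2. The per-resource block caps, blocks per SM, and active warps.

Answer: occupancy 1/8, limited by blocks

registers: 512 blocks
shared memory: 38 blocks
warps: 64 blocks
blocks: 8 blocks

Answer: 8 blocks, 8 active warps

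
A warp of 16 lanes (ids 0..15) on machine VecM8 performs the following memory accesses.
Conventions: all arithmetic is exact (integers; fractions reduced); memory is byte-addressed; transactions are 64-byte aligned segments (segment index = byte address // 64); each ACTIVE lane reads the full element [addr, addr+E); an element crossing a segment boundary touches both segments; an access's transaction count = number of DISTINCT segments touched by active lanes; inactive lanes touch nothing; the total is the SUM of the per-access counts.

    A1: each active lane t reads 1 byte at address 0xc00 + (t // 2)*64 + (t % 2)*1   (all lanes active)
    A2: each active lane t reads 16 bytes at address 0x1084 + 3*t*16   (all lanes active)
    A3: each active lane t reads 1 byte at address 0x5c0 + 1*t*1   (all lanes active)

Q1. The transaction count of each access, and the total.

A1: 8 transactions
A2: 12 transactions
A3: 1 transaction

Answer: 8,12,1; total 21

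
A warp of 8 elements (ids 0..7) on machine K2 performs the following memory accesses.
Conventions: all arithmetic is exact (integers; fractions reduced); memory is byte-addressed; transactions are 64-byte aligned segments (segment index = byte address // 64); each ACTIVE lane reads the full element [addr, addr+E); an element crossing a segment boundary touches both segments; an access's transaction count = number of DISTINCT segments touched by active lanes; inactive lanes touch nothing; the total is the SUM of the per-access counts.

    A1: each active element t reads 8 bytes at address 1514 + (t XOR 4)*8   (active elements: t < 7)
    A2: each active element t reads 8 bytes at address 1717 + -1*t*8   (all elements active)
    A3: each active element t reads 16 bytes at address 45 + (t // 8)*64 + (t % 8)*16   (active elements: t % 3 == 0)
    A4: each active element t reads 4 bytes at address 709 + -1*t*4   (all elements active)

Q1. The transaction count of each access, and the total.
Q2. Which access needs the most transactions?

A1: 2 transactions
A2: 2 transactions
A3: 3 transactions
A4: 2 transactions

Answer: 2,2,3,2; total 9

Answer: A3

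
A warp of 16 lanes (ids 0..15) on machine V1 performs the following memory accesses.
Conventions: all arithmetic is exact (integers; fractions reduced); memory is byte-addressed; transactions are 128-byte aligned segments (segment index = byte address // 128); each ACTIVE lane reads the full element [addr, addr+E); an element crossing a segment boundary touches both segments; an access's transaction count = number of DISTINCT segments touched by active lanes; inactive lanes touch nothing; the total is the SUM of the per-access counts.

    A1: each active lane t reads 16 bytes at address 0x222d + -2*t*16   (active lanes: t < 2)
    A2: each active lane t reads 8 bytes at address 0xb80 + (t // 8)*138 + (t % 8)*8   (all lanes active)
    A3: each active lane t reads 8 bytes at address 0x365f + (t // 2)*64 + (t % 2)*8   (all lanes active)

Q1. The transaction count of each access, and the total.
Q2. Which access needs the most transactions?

A1: 1 transaction
A2: 2 transactions
A3: 5 transactions

Answer: 1,2,5; total 8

Answer: A3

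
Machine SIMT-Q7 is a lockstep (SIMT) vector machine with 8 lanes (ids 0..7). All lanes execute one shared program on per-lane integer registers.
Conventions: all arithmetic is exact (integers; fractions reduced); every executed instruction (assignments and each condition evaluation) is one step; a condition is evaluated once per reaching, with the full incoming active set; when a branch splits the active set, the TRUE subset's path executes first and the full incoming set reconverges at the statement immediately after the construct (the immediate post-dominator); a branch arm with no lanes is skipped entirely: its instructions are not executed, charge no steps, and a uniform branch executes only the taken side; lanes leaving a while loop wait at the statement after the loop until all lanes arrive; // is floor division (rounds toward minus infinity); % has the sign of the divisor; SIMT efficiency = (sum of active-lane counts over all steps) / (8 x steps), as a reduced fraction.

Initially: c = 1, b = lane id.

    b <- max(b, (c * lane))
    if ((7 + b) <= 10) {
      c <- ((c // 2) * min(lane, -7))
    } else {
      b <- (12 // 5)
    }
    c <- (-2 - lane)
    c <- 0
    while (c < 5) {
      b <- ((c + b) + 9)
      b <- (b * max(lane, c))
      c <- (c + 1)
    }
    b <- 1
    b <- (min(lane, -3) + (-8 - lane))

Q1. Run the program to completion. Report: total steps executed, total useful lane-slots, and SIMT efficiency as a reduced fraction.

Answer: 29 steps, 224 useful, 28/29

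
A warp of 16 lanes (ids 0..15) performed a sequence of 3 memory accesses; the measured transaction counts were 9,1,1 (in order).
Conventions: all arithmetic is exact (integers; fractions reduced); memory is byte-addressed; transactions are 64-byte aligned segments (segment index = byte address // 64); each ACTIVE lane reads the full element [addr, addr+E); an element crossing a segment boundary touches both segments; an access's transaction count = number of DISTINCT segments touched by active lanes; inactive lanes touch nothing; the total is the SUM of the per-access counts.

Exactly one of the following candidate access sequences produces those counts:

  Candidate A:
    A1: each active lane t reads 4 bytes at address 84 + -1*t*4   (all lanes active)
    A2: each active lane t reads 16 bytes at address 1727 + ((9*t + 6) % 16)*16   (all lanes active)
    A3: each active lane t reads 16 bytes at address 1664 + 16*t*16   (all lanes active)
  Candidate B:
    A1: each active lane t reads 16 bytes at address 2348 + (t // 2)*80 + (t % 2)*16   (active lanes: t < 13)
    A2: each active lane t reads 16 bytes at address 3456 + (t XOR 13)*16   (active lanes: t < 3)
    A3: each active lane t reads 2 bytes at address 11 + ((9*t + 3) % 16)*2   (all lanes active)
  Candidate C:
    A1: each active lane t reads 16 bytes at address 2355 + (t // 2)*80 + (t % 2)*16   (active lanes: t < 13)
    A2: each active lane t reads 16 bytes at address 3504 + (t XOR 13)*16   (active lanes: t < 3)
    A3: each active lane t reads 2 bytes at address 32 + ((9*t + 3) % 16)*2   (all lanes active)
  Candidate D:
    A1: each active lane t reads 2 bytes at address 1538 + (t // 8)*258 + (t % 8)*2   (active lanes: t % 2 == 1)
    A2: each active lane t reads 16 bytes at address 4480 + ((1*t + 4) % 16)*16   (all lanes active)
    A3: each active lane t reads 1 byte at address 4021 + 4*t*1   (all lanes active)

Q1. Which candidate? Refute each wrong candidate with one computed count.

A: A1 gives 2 transactions, not 9
C: A2 gives 2 transactions, not 1
D: A1 gives 2 transactions, not 9
B: all counts match (9,1,1)

Answer: B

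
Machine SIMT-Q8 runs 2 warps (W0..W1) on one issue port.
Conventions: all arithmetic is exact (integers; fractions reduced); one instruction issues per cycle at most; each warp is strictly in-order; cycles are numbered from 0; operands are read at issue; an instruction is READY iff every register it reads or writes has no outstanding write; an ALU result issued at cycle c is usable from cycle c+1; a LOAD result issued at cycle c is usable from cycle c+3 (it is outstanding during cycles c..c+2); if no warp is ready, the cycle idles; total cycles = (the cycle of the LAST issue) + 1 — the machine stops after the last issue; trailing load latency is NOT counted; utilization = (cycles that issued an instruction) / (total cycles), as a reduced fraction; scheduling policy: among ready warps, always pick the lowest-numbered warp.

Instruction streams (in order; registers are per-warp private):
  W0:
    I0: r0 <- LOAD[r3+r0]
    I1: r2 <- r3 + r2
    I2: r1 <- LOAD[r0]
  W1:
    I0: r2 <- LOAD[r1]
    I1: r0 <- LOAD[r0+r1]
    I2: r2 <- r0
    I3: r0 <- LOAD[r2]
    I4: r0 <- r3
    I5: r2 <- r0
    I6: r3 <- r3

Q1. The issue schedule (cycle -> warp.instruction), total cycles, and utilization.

cycle 0: W0.I0
cycle 1: W0.I1
cycle 2: W1.I0
cycle 3: W0.I2
cycle 4: W1.I1
cycle 5: idle
cycle 6: idle
cycle 7: W1.I2
cycle 8: W1.I3
cycle 9: idle
cycle 10: idle
cycle 11: W1.I4
cycle 12: W1.I5
cycle 13: W1.I6

Answer: 14 cycles, utilization 5/7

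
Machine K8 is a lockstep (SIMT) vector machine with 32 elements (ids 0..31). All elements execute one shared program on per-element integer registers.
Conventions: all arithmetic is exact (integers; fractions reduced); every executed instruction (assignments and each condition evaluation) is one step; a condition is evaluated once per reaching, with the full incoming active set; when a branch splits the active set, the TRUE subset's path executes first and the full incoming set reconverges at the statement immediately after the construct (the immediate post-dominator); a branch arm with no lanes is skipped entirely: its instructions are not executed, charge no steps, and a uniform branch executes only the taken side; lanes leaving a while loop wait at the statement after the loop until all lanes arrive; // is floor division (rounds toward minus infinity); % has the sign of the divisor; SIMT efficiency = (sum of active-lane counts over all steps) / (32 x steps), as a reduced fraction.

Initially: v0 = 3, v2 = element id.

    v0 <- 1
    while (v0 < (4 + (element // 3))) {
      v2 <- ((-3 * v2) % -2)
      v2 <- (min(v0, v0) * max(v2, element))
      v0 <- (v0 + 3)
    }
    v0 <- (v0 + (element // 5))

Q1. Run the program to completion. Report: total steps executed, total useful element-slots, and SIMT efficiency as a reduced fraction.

Answer: 23 steps, 472 useful, 59/92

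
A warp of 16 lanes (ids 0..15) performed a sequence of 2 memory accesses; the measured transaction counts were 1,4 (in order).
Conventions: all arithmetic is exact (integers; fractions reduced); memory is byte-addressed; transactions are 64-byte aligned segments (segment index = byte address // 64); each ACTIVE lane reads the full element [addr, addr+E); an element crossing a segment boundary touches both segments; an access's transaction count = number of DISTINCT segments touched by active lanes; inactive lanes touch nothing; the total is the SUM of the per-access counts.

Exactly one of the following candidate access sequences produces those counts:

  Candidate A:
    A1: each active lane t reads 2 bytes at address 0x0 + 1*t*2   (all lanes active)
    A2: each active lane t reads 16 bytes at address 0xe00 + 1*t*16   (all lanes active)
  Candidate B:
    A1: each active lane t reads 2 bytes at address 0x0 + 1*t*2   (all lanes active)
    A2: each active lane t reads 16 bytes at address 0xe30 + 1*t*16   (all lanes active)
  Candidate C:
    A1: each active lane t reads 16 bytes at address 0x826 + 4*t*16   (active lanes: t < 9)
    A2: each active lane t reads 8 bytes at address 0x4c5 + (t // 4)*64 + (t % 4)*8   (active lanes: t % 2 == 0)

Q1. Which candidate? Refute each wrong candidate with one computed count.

B: A2 gives 5 transactions, not 4
C: A1 gives 9 transactions, not 1
A: all counts match (1,4)

Answer: A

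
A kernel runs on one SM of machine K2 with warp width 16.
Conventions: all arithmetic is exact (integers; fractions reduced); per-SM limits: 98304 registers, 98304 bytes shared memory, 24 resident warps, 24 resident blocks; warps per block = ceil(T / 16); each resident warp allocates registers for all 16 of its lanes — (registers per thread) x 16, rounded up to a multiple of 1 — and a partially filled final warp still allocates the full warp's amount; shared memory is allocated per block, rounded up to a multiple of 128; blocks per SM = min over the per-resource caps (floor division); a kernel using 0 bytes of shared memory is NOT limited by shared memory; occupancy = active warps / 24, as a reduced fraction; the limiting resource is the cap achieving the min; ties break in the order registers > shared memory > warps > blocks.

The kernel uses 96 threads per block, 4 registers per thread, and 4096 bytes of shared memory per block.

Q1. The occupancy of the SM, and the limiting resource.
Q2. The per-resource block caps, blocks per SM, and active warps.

Answer: occupancy 1, limited by warps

registers: 256 blocks
shared memory: 24 blocks
warps: 4 blocks
blocks: 24 blocks

Answer: 4 blocks, 24 active warps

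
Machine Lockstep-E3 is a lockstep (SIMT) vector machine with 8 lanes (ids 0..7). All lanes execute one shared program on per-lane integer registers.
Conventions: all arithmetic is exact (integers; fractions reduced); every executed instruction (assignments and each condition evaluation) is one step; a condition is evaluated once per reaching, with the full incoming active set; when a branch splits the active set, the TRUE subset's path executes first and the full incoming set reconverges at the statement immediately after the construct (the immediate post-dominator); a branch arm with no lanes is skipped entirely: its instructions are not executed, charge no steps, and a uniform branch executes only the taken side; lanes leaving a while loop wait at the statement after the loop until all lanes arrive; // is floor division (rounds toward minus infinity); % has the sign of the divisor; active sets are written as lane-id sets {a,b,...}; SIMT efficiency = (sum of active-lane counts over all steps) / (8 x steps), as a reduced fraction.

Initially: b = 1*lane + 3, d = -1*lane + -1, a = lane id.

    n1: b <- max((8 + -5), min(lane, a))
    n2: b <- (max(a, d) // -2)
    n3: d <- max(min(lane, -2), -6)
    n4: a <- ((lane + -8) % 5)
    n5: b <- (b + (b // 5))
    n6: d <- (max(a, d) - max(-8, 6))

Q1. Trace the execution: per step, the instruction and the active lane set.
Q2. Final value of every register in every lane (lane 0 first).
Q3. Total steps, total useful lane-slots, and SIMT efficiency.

step 0: b <- max((8 + -5), min(lane, a)) {0,1,2,3,4,5,6,7}
step 1: b <- (max(a, d) // -2)       {0,1,2,3,4,5,6,7}
step 2: d <- max(min(lane, -2), -6)  {0,1,2,3,4,5,6,7}
step 3: a <- ((lane + -8) % 5)       {0,1,2,3,4,5,6,7}
step 4: b <- (b + (b // 5))          {0,1,2,3,4,5,6,7}
step 5: d <- (max(a, d) - max(-8, 6)) {0,1,2,3,4,5,6,7}

Answer: 6 steps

b: 0,-2,-2,-3,-3,-4,-4,-5
d: -4,-3,-2,-6,-5,-4,-3,-2
a: 2,3,4,0,1,2,3,4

steps = 6; useful = 48; efficiency = 48/48 = 1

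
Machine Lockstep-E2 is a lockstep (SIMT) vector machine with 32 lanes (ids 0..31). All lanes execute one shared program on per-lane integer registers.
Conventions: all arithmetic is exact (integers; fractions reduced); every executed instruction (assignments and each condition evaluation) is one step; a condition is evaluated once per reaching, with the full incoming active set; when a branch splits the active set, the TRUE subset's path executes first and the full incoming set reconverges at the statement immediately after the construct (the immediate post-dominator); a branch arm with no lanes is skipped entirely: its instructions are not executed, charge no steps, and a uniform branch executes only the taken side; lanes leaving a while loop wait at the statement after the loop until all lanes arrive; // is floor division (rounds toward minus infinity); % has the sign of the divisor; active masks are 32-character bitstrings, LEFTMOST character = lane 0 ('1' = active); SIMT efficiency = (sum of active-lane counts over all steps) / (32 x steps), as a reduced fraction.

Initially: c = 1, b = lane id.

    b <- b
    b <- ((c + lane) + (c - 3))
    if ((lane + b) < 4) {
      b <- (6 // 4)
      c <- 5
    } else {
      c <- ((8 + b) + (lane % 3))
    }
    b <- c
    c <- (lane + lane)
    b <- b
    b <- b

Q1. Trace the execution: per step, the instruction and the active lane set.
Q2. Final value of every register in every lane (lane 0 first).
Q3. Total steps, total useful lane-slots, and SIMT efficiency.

step 0: b <- b                       11111111111111111111111111111111
step 1: b <- ((c + lane) + (c - 3))  11111111111111111111111111111111
step 2: eval ((lane + b) < 4)        11111111111111111111111111111111
step 3: b <- (6 // 4)                11100000000000000000000000000000
step 4: c <- 5                       11100000000000000000000000000000
step 5: c <- ((8 + b) + (lane % 3))  00011111111111111111111111111111
step 6: b <- c                       11111111111111111111111111111111
step 7: c <- (lane + lane)           11111111111111111111111111111111
step 8: b <- b                       11111111111111111111111111111111
step 9: b <- b                       11111111111111111111111111111111

Answer: 10 steps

c: 0,2,4,6,8,10,12,14,16,18,20,22,24,26,28,30,32,34,36,38,40,42,44,46,48,50,52,54,56,58,60,62
b: 5,5,5,10,12,14,13,15,17,16,18,20,19,21,23,22,24,26,25,27,29,28,30,32,31,33,35,34,36,38,37,39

steps = 10; useful = 259; efficiency = 259/320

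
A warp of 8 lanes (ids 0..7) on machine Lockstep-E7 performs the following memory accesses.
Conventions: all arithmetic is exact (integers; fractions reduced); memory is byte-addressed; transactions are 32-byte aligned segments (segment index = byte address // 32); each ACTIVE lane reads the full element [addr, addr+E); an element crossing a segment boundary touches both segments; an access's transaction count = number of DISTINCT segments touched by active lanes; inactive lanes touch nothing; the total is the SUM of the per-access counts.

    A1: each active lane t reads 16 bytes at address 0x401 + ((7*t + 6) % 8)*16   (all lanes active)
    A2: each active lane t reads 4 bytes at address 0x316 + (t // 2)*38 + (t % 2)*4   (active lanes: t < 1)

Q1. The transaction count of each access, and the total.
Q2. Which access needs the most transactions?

A1: 5 transactions
A2: 1 transaction

Answer: 5,1; total 6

Answer: A1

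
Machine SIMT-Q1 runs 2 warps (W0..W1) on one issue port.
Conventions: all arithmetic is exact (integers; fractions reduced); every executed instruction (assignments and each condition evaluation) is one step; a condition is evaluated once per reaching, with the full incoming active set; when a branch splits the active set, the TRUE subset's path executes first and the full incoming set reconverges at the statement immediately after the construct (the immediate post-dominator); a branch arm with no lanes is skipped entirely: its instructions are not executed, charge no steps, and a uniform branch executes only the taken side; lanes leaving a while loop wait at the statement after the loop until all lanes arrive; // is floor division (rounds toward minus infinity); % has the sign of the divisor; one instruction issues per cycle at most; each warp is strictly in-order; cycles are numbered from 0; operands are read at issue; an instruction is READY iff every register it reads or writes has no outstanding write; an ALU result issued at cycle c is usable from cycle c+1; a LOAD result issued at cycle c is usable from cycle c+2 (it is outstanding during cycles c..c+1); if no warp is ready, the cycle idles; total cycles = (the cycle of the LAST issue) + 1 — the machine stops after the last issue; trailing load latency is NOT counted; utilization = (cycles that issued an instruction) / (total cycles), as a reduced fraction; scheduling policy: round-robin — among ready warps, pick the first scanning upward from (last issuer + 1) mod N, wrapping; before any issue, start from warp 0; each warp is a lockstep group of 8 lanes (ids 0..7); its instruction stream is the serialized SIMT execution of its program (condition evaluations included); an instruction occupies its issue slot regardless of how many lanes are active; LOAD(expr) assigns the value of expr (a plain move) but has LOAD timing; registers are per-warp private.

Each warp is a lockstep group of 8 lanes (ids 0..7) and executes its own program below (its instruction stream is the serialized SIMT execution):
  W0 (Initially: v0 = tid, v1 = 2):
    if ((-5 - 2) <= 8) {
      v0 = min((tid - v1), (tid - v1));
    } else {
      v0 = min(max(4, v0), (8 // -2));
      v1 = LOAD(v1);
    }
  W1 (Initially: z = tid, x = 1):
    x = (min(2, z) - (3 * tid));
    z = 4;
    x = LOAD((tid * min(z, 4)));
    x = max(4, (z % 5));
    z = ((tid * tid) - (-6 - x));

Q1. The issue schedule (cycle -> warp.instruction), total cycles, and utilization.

cycle 0: W0.I0
cycle 1: W1.I0
cycle 2: W0.I1
cycle 3: W1.I1
cycle 4: W1.I2
cycle 5: idle
cycle 6: W1.I3
cycle 7: W1.I4

Answer: 8 cycles, utilization 7/8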